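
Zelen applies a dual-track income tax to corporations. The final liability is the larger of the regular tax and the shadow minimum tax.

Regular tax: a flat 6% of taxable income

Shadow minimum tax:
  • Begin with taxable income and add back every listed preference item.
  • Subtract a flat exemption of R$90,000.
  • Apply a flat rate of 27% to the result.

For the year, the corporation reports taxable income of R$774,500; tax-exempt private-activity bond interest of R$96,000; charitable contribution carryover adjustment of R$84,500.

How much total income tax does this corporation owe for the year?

R$233,550

Shadow minimum tax:
  Adjusted income: R$774,500 + R$96,000 + R$84,500 = R$955,000
  Less exemption R$90,000 → base R$865,000
  R$865,000 × 27% = R$233,550

Regular tax:
  R$774,500 × 6% = R$46,470

R$233,550 > R$46,470, so the shadow minimum tax is the binding amount.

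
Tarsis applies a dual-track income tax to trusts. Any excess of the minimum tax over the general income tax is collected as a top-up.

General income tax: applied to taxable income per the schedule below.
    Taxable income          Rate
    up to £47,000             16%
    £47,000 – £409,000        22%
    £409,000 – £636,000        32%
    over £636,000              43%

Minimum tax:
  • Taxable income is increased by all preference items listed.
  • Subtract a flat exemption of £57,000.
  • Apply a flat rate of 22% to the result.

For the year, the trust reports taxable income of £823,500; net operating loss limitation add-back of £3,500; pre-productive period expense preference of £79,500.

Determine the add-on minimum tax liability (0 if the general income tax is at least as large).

Minimum tax:
  Adjusted income: £823,500 + £3,500 + £79,500 = £906,500
  Less exemption £57,000 → base £849,500
  £849,500 × 22% = £186,890

General income tax:
  £47,000 × 16% = £7,520
  £362,000 × 22% = £79,640
  £227,000 × 32% = £72,640
  £187,500 × 43% = £80,625
  → £240,425

£186,890 ≤ £240,425, so no add-on is due.

£0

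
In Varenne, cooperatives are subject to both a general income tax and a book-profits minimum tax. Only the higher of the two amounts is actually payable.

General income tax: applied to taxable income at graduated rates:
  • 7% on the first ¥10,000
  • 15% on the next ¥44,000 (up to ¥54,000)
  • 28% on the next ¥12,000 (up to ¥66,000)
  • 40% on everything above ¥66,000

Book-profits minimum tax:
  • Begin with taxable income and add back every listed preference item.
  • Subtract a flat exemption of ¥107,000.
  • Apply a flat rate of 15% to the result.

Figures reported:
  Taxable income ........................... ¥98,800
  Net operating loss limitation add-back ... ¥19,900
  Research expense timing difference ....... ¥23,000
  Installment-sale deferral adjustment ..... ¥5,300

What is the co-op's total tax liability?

General income tax:
  ¥10,000 × 7% = ¥700
  ¥44,000 × 15% = ¥6,600
  ¥12,000 × 28% = ¥3,360
  ¥32,800 × 40% = ¥13,120
  → ¥23,780

Book-profits minimum tax:
  Adjusted income: ¥98,800 + ¥19,900 + ¥23,000 + ¥5,300 = ¥147,000
  Less exemption ¥107,000 → base ¥40,000
  ¥40,000 × 15% = ¥6,000

¥23,780 > ¥6,000, so the general income tax governs.

¥23,780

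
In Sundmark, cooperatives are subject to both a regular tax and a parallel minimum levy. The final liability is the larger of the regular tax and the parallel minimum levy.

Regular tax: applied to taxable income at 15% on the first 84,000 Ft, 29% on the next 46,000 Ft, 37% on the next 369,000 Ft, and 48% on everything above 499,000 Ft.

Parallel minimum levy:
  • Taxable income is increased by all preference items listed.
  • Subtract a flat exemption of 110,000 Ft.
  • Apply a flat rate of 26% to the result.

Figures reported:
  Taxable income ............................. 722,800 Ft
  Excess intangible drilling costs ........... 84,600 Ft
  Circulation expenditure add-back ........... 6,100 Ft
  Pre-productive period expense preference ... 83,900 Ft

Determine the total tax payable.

269,894 Ft

Regular tax:
  84,000 Ft × 15% = 12,600 Ft
  46,000 Ft × 29% = 13,340 Ft
  369,000 Ft × 37% = 136,530 Ft
  223,800 Ft × 48% = 107,424 Ft
  → 269,894 Ft

Parallel minimum levy:
  Adjusted income: 722,800 Ft + 84,600 Ft + 6,100 Ft + 83,900 Ft = 897,400 Ft
  Less exemption 110,000 Ft → base 787,400 Ft
  787,400 Ft × 26% = 204,724 Ft

269,894 Ft > 204,724 Ft, so the regular tax governs.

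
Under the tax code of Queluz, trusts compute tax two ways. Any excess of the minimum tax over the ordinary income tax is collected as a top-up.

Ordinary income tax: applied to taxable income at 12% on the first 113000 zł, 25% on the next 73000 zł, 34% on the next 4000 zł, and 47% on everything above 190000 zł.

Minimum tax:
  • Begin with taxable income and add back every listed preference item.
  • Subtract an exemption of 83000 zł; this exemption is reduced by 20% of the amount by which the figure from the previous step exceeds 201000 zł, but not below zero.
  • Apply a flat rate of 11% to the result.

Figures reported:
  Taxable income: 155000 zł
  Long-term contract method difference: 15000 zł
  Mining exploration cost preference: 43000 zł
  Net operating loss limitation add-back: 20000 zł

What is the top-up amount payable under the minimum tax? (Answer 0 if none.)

0 zł

Ordinary income tax:
  113000 zł × 12% = 13560 zł
  42000 zł × 25% = 10500 zł
  → 24060 zł

Minimum tax:
  Adjusted income: 155000 zł + 15000 zł + 43000 zł + 20000 zł = 233000 zł
  Exemption: 83000 zł − 20% × (233000 zł − 201000 zł) = 83000 zł − 6400 zł = 76600 zł
  Base: 233000 zł − 76600 zł = 156400 zł
  156400 zł × 11% = 17204 zł

17204 zł ≤ 24060 zł, so no add-on is due.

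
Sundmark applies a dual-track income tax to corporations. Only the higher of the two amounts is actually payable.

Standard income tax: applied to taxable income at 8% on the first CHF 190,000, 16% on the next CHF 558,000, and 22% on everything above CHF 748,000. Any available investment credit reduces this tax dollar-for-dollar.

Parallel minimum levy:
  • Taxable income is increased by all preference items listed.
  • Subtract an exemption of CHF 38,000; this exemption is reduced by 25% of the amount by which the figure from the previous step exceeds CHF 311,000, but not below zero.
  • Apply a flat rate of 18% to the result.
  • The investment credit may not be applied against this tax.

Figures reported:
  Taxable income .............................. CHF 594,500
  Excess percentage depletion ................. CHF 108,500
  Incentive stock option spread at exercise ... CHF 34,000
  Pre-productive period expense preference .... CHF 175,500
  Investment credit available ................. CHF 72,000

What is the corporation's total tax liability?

CHF 164,250

Standard income tax:
  CHF 190,000 × 8% = CHF 15,200
  CHF 404,500 × 16% = CHF 64,720
  → CHF 79,920
  Less investment credit CHF 72,000 → CHF 7,920

Parallel minimum levy:
  Adjusted income: CHF 594,500 + CHF 108,500 + CHF 34,000 + CHF 175,500 = CHF 912,500
  Exemption: 25% × (CHF 912,500 − CHF 311,000) = CHF 150,375 ≥ CHF 38,000, so the exemption is fully phased out
  Base: CHF 912,500 − CHF 0 = CHF 912,500
  CHF 912,500 × 18% = CHF 164,250

CHF 164,250 > CHF 7,920, so the parallel minimum levy is the binding amount.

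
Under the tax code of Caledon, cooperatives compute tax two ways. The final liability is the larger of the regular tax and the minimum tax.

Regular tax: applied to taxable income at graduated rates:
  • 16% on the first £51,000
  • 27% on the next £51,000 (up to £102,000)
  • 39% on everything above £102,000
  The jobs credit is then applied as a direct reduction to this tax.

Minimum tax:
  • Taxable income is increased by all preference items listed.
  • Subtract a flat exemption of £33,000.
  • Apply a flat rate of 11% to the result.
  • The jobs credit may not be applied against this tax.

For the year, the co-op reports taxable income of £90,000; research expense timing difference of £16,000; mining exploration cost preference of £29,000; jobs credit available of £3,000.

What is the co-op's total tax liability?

£15,690

Regular tax:
  £51,000 × 16% = £8,160
  £39,000 × 27% = £10,530
  → £18,690
  Less jobs credit £3,000 → £15,690

Minimum tax:
  Adjusted income: £90,000 + £16,000 + £29,000 = £135,000
  Less exemption £33,000 → base £102,000
  £102,000 × 11% = £11,220

£15,690 > £11,220, so the regular tax governs.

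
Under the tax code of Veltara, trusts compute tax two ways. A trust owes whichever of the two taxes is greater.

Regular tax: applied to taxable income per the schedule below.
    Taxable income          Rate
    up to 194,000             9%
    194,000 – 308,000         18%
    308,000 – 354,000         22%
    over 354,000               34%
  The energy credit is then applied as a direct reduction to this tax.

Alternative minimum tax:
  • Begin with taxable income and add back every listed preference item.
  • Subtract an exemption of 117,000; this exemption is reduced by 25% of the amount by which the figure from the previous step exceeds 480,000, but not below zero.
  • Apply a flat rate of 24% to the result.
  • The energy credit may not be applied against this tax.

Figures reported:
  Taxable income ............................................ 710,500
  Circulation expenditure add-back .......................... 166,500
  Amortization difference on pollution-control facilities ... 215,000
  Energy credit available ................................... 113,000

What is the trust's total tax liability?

Alternative minimum tax:
  Adjusted income: 710,500 + 166,500 + 215,000 = 1,092,000
  Exemption: 25% × (1,092,000 − 480,000) = 153,000 ≥ 117,000, so the exemption is fully phased out
  Base: 1,092,000 − 0 = 1,092,000
  1,092,000 × 24% = 262,080

Regular tax:
  194,000 × 9% = 17,460
  114,000 × 18% = 20,520
  46,000 × 22% = 10,120
  356,500 × 34% = 121,210
  → 169,310
  Less energy credit 113,000 → 56,310

262,080 > 56,310, so the alternative minimum tax is the binding amount.

262,080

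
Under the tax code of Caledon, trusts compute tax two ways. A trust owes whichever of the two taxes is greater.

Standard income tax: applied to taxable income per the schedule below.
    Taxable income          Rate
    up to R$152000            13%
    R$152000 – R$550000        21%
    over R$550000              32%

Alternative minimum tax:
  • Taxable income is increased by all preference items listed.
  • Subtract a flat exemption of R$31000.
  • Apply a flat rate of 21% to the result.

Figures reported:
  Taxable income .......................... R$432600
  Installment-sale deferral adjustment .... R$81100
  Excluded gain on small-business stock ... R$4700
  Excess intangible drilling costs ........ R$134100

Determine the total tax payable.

R$130515

Alternative minimum tax:
  Adjusted income: R$432600 + R$81100 + R$4700 + R$134100 = R$652500
  Less exemption R$31000 → base R$621500
  R$621500 × 21% = R$130515

Standard income tax:
  R$152000 × 13% = R$19760
  R$280600 × 21% = R$58926
  → R$78686

R$130515 > R$78686, so the alternative minimum tax is the binding amount.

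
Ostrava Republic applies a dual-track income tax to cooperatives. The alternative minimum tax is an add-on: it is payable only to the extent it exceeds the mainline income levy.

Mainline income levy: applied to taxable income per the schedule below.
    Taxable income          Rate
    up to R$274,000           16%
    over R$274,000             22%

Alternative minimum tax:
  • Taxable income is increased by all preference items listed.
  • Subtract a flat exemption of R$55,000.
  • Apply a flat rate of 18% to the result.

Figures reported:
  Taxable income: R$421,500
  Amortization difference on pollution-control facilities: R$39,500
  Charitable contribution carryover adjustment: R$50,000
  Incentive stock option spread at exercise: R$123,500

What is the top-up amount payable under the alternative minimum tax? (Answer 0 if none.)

R$28,020

Alternative minimum tax:
  Adjusted income: R$421,500 + R$39,500 + R$50,000 + R$123,500 = R$634,500
  Less exemption R$55,000 → base R$579,500
  R$579,500 × 18% = R$104,310

Mainline income levy:
  R$274,000 × 16% = R$43,840
  R$147,500 × 22% = R$32,450
  → R$76,290

Excess of alternative minimum tax over mainline income levy: R$104,310 − R$76,290 = R$28,020.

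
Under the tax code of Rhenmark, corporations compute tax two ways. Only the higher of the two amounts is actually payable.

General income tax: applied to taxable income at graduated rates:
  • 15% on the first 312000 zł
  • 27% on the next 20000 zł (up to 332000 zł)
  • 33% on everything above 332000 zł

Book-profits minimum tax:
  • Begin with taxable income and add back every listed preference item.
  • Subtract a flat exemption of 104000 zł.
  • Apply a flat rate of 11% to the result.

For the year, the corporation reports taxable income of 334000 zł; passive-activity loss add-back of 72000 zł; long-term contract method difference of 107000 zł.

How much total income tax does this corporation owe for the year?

52860 zł

Book-profits minimum tax:
  Adjusted income: 334000 zł + 72000 zł + 107000 zł = 513000 zł
  Less exemption 104000 zł → base 409000 zł
  409000 zł × 11% = 44990 zł

General income tax:
  312000 zł × 15% = 46800 zł
  20000 zł × 27% = 5400 zł
  2000 zł × 33% = 660 zł
  → 52860 zł

52860 zł > 44990 zł, so the general income tax governs.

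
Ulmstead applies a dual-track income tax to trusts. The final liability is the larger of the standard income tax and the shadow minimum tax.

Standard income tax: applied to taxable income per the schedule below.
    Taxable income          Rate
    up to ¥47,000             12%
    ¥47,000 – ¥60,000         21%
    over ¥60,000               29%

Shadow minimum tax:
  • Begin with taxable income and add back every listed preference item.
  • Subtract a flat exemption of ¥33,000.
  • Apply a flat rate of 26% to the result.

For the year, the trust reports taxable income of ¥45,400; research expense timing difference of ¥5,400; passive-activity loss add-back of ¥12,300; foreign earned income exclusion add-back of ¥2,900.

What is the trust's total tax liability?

¥8,580

Shadow minimum tax:
  Adjusted income: ¥45,400 + ¥5,400 + ¥12,300 + ¥2,900 = ¥66,000
  Less exemption ¥33,000 → base ¥33,000
  ¥33,000 × 26% = ¥8,580

Standard income tax:
  ¥45,400 × 12% = ¥5,448

¥8,580 > ¥5,448, so the shadow minimum tax is the binding amount.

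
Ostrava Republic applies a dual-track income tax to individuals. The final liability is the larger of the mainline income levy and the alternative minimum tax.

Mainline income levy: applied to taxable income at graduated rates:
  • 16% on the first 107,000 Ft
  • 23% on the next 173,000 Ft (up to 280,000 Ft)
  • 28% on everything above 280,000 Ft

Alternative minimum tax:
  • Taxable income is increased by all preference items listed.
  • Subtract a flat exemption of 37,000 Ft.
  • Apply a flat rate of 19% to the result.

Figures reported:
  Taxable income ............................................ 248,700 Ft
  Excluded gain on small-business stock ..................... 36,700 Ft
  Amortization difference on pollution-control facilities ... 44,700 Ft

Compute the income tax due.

55,689 Ft

Alternative minimum tax:
  Adjusted income: 248,700 Ft + 36,700 Ft + 44,700 Ft = 330,100 Ft
  Less exemption 37,000 Ft → base 293,100 Ft
  293,100 Ft × 19% = 55,689 Ft

Mainline income levy:
  107,000 Ft × 16% = 17,120 Ft
  141,700 Ft × 23% = 32,591 Ft
  → 49,711 Ft

55,689 Ft > 49,711 Ft, so the alternative minimum tax is the binding amount.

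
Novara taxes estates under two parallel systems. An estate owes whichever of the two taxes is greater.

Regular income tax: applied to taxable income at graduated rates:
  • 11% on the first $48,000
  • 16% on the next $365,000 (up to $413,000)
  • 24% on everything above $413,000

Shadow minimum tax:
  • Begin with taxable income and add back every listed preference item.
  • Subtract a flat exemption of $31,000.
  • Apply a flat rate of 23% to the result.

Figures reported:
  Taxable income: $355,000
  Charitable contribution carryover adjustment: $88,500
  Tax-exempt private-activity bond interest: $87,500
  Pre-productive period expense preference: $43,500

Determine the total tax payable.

$125,005

Shadow minimum tax:
  Adjusted income: $355,000 + $88,500 + $87,500 + $43,500 = $574,500
  Less exemption $31,000 → base $543,500
  $543,500 × 23% = $125,005

Regular income tax:
  $48,000 × 11% = $5,280
  $307,000 × 16% = $49,120
  → $54,400

$125,005 > $54,400, so the shadow minimum tax is the binding amount.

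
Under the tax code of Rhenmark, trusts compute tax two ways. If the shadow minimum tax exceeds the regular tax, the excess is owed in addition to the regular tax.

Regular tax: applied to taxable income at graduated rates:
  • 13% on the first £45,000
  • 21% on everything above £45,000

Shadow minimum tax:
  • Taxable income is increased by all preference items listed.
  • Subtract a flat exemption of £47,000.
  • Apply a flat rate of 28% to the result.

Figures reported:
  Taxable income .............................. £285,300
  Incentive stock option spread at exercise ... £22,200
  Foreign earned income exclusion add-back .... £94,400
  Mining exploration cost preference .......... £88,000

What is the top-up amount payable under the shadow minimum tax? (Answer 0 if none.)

£67,699

Shadow minimum tax:
  Adjusted income: £285,300 + £22,200 + £94,400 + £88,000 = £489,900
  Less exemption £47,000 → base £442,900
  £442,900 × 28% = £124,012

Regular tax:
  £45,000 × 13% = £5,850
  £240,300 × 21% = £50,463
  → £56,313

Excess of shadow minimum tax over regular tax: £124,012 − £56,313 = £67,699.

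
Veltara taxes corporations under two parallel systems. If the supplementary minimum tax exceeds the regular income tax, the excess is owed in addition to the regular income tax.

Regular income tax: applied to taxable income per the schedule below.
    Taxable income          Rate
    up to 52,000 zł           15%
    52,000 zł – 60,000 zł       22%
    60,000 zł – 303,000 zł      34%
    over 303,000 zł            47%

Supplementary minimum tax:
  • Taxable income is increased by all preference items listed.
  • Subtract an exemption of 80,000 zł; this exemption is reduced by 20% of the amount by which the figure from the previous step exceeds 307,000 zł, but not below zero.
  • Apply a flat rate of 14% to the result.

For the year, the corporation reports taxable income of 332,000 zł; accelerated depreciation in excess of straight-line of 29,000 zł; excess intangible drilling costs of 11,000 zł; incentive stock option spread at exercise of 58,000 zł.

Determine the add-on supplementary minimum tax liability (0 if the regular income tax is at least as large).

Supplementary minimum tax:
  Adjusted income: 332,000 zł + 29,000 zł + 11,000 zł + 58,000 zł = 430,000 zł
  Exemption: 80,000 zł − 20% × (430,000 zł − 307,000 zł) = 80,000 zł − 24,600 zł = 55,400 zł
  Base: 430,000 zł − 55,400 zł = 374,600 zł
  374,600 zł × 14% = 52,444 zł

Regular income tax:
  52,000 zł × 15% = 7,800 zł
  8,000 zł × 22% = 1,760 zł
  243,000 zł × 34% = 82,620 zł
  29,000 zł × 47% = 13,630 zł
  → 105,810 zł

52,444 zł ≤ 105,810 zł, so no add-on is due.

0 zł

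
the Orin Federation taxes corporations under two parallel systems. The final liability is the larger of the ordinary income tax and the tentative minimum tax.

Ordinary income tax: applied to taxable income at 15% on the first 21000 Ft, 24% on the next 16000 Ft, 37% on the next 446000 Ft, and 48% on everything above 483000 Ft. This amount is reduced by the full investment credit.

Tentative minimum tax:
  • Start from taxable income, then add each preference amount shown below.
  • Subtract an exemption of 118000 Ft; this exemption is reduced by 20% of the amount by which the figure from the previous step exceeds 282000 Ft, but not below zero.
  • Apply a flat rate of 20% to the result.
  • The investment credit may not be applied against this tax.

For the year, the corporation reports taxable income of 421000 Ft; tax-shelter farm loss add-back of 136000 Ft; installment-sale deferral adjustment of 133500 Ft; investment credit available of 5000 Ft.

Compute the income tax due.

144070 Ft

Ordinary income tax:
  21000 Ft × 15% = 3150 Ft
  16000 Ft × 24% = 3840 Ft
  384000 Ft × 37% = 142080 Ft
  → 149070 Ft
  Less investment credit 5000 Ft → 144070 Ft

Tentative minimum tax:
  Adjusted income: 421000 Ft + 136000 Ft + 133500 Ft = 690500 Ft
  Exemption: 118000 Ft − 20% × (690500 Ft − 282000 Ft) = 118000 Ft − 81700 Ft = 36300 Ft
  Base: 690500 Ft − 36300 Ft = 654200 Ft
  654200 Ft × 20% = 130840 Ft

144070 Ft > 130840 Ft, so the ordinary income tax governs.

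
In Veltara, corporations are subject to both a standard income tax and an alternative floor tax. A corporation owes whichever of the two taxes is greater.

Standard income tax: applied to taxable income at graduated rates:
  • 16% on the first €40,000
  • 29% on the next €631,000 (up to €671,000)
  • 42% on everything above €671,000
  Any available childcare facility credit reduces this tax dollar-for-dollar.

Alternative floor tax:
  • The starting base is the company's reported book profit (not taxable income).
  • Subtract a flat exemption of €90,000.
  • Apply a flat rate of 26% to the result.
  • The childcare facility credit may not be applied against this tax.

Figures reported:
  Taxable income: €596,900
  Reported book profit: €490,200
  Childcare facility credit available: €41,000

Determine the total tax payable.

€126,901

Standard income tax:
  €40,000 × 16% = €6,400
  €556,900 × 29% = €161,501
  → €167,901
  Less childcare facility credit €41,000 → €126,901

Alternative floor tax:
  Base (reported book profit): €490,200
  Less exemption €90,000 → base €400,200
  €400,200 × 26% = €104,052

€126,901 > €104,052, so the standard income tax governs.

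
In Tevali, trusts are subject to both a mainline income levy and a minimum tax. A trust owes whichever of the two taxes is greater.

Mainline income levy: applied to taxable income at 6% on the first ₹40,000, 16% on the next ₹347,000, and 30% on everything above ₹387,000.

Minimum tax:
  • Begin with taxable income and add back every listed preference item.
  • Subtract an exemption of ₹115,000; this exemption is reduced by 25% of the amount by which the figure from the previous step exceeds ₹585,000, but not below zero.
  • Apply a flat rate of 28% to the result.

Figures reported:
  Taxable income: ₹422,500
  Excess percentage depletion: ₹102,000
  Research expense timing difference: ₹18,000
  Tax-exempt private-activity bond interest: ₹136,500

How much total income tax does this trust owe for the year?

Minimum tax:
  Adjusted income: ₹422,500 + ₹102,000 + ₹18,000 + ₹136,500 = ₹679,000
  Exemption: ₹115,000 − 25% × (₹679,000 − ₹585,000) = ₹115,000 − ₹23,500 = ₹91,500
  Base: ₹679,000 − ₹91,500 = ₹587,500
  ₹587,500 × 28% = ₹164,500

Mainline income levy:
  ₹40,000 × 6% = ₹2,400
  ₹347,000 × 16% = ₹55,520
  ₹35,500 × 30% = ₹10,650
  → ₹68,570

₹164,500 > ₹68,570, so the minimum tax is the binding amount.

₹164,500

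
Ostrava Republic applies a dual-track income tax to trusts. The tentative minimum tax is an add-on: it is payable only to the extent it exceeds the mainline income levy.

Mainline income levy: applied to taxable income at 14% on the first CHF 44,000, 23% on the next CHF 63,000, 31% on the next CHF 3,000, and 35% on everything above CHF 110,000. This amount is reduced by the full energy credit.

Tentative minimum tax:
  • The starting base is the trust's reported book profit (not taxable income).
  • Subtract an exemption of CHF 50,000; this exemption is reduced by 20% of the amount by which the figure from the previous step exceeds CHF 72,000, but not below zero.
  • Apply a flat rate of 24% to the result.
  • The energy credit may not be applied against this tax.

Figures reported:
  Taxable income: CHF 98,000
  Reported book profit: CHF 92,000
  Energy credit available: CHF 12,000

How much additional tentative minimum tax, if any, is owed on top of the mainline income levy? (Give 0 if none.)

CHF 4,460

Tentative minimum tax:
  Base (reported book profit): CHF 92,000
  Exemption: CHF 50,000 − 20% × (CHF 92,000 − CHF 72,000) = CHF 50,000 − CHF 4,000 = CHF 46,000
  Base: CHF 92,000 − CHF 46,000 = CHF 46,000
  CHF 46,000 × 24% = CHF 11,040

Mainline income levy:
  CHF 44,000 × 14% = CHF 6,160
  CHF 54,000 × 23% = CHF 12,420
  → CHF 18,580
  Less energy credit CHF 12,000 → CHF 6,580

Excess of tentative minimum tax over mainline income levy: CHF 11,040 − CHF 6,580 = CHF 4,460.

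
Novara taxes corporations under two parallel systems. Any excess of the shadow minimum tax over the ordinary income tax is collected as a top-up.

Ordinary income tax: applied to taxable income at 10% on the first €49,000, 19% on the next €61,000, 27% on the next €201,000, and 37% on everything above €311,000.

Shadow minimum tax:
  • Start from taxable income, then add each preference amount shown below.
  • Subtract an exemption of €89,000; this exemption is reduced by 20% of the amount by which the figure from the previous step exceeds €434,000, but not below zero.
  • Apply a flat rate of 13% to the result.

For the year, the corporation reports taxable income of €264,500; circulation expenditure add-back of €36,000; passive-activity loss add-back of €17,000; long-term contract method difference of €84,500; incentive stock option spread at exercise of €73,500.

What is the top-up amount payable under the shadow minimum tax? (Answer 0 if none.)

€0

Ordinary income tax:
  €49,000 × 10% = €4,900
  €61,000 × 19% = €11,590
  €154,500 × 27% = €41,715
  → €58,205

Shadow minimum tax:
  Adjusted income: €264,500 + €36,000 + €17,000 + €84,500 + €73,500 = €475,500
  Exemption: €89,000 − 20% × (€475,500 − €434,000) = €89,000 − €8,300 = €80,700
  Base: €475,500 − €80,700 = €394,800
  €394,800 × 13% = €51,324

€51,324 ≤ €58,205, so no add-on is due.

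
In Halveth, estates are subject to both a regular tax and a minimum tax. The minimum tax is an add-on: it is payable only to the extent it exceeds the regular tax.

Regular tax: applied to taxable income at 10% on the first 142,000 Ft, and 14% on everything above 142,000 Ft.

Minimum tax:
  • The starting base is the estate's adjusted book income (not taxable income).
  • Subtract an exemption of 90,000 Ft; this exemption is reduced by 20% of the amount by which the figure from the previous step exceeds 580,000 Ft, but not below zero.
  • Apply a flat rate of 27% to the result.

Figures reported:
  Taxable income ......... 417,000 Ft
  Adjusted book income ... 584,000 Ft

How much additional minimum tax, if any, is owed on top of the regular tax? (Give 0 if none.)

Regular tax:
  142,000 Ft × 10% = 14,200 Ft
  275,000 Ft × 14% = 38,500 Ft
  → 52,700 Ft

Minimum tax:
  Base (adjusted book income): 584,000 Ft
  Exemption: 90,000 Ft − 20% × (584,000 Ft − 580,000 Ft) = 90,000 Ft − 800 Ft = 89,200 Ft
  Base: 584,000 Ft − 89,200 Ft = 494,800 Ft
  494,800 Ft × 27% = 133,596 Ft

Excess of minimum tax over regular tax: 133,596 Ft − 52,700 Ft = 80,896 Ft.

80,896 Ft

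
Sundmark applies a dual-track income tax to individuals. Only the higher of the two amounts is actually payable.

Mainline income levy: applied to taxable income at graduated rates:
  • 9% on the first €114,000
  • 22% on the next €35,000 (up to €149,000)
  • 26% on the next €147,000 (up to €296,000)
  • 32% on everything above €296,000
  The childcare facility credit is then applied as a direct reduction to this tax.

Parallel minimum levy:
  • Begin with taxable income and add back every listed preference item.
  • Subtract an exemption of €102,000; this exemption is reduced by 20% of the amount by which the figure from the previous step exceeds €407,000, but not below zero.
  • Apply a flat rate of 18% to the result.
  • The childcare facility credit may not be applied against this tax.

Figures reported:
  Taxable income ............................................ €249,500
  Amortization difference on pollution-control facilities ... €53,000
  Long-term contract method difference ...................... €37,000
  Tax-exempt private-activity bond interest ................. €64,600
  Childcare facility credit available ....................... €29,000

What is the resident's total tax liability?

Parallel minimum levy:
  Adjusted income: €249,500 + €53,000 + €37,000 + €64,600 = €404,100
  Exemption: €404,100 ≤ €407,000, so full €102,000 applies
  Base: €404,100 − €102,000 = €302,100
  €302,100 × 18% = €54,378

Mainline income levy:
  €114,000 × 9% = €10,260
  €35,000 × 22% = €7,700
  €100,500 × 26% = €26,130
  → €44,090
  Less childcare facility credit €29,000 → €15,090

€54,378 > €15,090, so the parallel minimum levy is the binding amount.

€54,378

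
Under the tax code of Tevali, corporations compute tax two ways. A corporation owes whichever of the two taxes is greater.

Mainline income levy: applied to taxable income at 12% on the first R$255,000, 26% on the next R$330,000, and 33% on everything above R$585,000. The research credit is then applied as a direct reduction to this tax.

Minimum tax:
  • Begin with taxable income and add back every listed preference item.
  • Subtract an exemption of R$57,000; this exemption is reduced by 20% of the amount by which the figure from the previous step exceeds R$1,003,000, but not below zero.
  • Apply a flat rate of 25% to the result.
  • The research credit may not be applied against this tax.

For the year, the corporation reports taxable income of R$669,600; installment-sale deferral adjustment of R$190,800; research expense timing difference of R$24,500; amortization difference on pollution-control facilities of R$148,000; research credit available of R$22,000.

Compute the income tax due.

Minimum tax:
  Adjusted income: R$669,600 + R$190,800 + R$24,500 + R$148,000 = R$1,032,900
  Exemption: R$57,000 − 20% × (R$1,032,900 − R$1,003,000) = R$57,000 − R$5,980 = R$51,020
  Base: R$1,032,900 − R$51,020 = R$981,880
  R$981,880 × 25% = R$245,470

Mainline income levy:
  R$255,000 × 12% = R$30,600
  R$330,000 × 26% = R$85,800
  R$84,600 × 33% = R$27,918
  → R$144,318
  Less research credit R$22,000 → R$122,318

R$245,470 > R$122,318, so the minimum tax is the binding amount.

R$245,470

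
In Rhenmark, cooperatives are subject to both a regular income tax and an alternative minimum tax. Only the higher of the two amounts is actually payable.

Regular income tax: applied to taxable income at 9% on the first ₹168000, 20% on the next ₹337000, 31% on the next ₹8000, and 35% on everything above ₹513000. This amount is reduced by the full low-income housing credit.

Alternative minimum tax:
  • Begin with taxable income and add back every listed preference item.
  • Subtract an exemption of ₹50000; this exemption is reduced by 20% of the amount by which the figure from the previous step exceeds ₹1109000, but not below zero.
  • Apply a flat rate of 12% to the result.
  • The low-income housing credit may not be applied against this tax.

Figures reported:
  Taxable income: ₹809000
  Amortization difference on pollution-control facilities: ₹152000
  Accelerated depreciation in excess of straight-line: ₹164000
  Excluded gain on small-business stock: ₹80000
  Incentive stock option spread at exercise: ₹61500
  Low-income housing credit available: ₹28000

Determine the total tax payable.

Alternative minimum tax:
  Adjusted income: ₹809000 + ₹152000 + ₹164000 + ₹80000 + ₹61500 = ₹1266500
  Exemption: ₹50000 − 20% × (₹1266500 − ₹1109000) = ₹50000 − ₹31500 = ₹18500
  Base: ₹1266500 − ₹18500 = ₹1248000
  ₹1248000 × 12% = ₹149760

Regular income tax:
  ₹168000 × 9% = ₹15120
  ₹337000 × 20% = ₹67400
  ₹8000 × 31% = ₹2480
  ₹296000 × 35% = ₹103600
  → ₹188600
  Less low-income housing credit ₹28000 → ₹160600

₹160600 > ₹149760, so the regular income tax governs.

₹160600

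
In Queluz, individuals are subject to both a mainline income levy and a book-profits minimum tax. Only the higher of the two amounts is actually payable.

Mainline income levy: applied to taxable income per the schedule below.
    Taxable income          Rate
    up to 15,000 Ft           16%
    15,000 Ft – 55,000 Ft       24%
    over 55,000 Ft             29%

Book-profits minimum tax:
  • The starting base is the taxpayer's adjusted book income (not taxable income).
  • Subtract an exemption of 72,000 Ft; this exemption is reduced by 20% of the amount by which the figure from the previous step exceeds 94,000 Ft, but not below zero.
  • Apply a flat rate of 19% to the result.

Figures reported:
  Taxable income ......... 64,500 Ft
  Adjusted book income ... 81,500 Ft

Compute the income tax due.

14,755 Ft

Book-profits minimum tax:
  Base (adjusted book income): 81,500 Ft
  Exemption: 81,500 Ft ≤ 94,000 Ft, so full 72,000 Ft applies
  Base: 81,500 Ft − 72,000 Ft = 9,500 Ft
  9,500 Ft × 19% = 1,805 Ft

Mainline income levy:
  15,000 Ft × 16% = 2,400 Ft
  40,000 Ft × 24% = 9,600 Ft
  9,500 Ft × 29% = 2,755 Ft
  → 14,755 Ft

14,755 Ft > 1,805 Ft, so the mainline income levy governs.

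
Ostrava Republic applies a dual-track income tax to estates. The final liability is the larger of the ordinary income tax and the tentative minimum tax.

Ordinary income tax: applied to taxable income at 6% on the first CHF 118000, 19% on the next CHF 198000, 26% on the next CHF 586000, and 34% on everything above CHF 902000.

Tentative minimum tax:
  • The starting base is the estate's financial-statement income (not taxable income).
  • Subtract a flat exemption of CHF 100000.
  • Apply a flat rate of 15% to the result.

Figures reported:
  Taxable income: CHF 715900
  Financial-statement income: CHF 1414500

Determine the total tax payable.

CHF 197175

Ordinary income tax:
  CHF 118000 × 6% = CHF 7080
  CHF 198000 × 19% = CHF 37620
  CHF 399900 × 26% = CHF 103974
  → CHF 148674

Tentative minimum tax:
  Base (financial-statement income): CHF 1414500
  Less exemption CHF 100000 → base CHF 1314500
  CHF 1314500 × 15% = CHF 197175

CHF 197175 > CHF 148674, so the tentative minimum tax is the binding amount.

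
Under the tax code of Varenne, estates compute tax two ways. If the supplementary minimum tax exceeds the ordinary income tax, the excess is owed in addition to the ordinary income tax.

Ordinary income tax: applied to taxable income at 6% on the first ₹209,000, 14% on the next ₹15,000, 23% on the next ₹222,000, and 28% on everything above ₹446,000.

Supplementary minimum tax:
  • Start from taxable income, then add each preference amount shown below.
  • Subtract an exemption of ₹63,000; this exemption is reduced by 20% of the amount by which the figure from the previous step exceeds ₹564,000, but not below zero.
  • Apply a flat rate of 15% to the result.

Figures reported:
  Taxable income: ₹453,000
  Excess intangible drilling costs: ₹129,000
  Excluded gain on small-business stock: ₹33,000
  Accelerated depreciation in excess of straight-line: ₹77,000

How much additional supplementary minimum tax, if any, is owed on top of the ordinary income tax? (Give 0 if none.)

Supplementary minimum tax:
  Adjusted income: ₹453,000 + ₹129,000 + ₹33,000 + ₹77,000 = ₹692,000
  Exemption: ₹63,000 − 20% × (₹692,000 − ₹564,000) = ₹63,000 − ₹25,600 = ₹37,400
  Base: ₹692,000 − ₹37,400 = ₹654,600
  ₹654,600 × 15% = ₹98,190

Ordinary income tax:
  ₹209,000 × 6% = ₹12,540
  ₹15,000 × 14% = ₹2,100
  ₹222,000 × 23% = ₹51,060
  ₹7,000 × 28% = ₹1,960
  → ₹67,660

Excess of supplementary minimum tax over ordinary income tax: ₹98,190 − ₹67,660 = ₹30,530.

₹30,530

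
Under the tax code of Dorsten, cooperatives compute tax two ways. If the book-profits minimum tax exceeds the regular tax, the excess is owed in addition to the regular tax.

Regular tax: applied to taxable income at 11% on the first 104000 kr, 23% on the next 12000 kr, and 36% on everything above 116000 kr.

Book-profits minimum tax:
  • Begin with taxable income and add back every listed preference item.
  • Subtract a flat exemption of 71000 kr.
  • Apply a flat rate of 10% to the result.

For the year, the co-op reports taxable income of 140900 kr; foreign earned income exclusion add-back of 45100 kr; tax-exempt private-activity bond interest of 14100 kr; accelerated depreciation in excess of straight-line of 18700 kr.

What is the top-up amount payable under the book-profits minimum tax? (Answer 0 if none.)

0 kr

Regular tax:
  104000 kr × 11% = 11440 kr
  12000 kr × 23% = 2760 kr
  24900 kr × 36% = 8964 kr
  → 23164 kr

Book-profits minimum tax:
  Adjusted income: 140900 kr + 45100 kr + 14100 kr + 18700 kr = 218800 kr
  Less exemption 71000 kr → base 147800 kr
  147800 kr × 10% = 14780 kr

14780 kr ≤ 23164 kr, so no add-on is due.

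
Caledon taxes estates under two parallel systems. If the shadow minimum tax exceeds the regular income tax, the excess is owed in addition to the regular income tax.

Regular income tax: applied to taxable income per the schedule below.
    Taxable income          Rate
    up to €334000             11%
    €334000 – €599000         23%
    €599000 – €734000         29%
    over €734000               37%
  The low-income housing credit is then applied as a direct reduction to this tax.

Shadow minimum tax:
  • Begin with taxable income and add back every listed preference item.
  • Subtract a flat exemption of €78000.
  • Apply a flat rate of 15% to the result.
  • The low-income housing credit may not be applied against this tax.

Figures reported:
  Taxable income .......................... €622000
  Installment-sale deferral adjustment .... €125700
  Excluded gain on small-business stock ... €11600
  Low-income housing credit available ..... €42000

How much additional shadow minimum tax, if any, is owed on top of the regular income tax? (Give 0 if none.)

€39835

Regular income tax:
  €334000 × 11% = €36740
  €265000 × 23% = €60950
  €23000 × 29% = €6670
  → €104360
  Less low-income housing credit €42000 → €62360

Shadow minimum tax:
  Adjusted income: €622000 + €125700 + €11600 = €759300
  Less exemption €78000 → base €681300
  €681300 × 15% = €102195

Excess of shadow minimum tax over regular income tax: €102195 − €62360 = €39835.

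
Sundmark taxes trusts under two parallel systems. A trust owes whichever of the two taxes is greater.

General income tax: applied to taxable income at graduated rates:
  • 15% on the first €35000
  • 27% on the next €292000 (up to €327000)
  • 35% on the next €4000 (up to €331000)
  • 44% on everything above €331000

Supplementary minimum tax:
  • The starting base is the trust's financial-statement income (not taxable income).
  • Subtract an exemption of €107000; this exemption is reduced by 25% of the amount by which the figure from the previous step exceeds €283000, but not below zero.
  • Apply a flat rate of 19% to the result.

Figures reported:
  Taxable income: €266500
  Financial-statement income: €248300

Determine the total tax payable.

Supplementary minimum tax:
  Base (financial-statement income): €248300
  Exemption: €248300 ≤ €283000, so full €107000 applies
  Base: €248300 − €107000 = €141300
  €141300 × 19% = €26847

General income tax:
  €35000 × 15% = €5250
  €231500 × 27% = €62505
  → €67755

€67755 > €26847, so the general income tax governs.

€67755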